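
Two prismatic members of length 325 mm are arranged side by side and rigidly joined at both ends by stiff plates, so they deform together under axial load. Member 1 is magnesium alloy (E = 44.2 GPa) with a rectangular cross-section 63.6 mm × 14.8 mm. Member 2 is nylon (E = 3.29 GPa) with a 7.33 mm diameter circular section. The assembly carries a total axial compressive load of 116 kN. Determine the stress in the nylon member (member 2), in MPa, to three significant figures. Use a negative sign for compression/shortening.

A_1 = 941.3 mm².
A_2 = 42.2 mm².
Equal strain + equilibrium ⇒ each member carries load in proportion to AE: A₁E₁ = 41600000 N, A₂E₂ = 138800 N, ΣAE = 41740000 N.
σ₂ = P·E₂/ΣAE = -116000·3290/41740000 = -9.143 MPa.

-9.14 MPa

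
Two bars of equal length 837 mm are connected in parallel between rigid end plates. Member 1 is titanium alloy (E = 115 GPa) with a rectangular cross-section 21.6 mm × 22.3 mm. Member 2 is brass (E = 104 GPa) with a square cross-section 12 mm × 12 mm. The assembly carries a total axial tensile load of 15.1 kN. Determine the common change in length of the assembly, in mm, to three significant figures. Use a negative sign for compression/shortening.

0.180 mm

A_1 = 481.7 mm².
A_2 = 144 mm².
Equal strain + equilibrium ⇒ each member carries load in proportion to AE: A₁E₁ = 55390000 N, A₂E₂ = 14980000 N, ΣAE = 70370000 N.
δ = PL/ΣAE = 15100·837/70370000 = 0.1796 mm.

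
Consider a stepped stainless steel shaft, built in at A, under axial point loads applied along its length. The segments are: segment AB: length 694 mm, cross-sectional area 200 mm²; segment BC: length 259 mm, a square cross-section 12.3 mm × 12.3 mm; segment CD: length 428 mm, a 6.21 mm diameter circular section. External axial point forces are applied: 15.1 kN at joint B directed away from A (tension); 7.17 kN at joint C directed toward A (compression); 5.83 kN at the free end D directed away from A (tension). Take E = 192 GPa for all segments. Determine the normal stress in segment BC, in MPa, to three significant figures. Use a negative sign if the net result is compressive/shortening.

Internal axial forces (sectioning from the free end, tension +): N_CD = 5.83 kN, N_BC = -1.34 kN, N_AB = 13.76 kN.
A_BC = 151.3 mm².
σ_BC = N_BC/A_BC = -1340/151.3 = -8.857 MPa.

-8.86 MPa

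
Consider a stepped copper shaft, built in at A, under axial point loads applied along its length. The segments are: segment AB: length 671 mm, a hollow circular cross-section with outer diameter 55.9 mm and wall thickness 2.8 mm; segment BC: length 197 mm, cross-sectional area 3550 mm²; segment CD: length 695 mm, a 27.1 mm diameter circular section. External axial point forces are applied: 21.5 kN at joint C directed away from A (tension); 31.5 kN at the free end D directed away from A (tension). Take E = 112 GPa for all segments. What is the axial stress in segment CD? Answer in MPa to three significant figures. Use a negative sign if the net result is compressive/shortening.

54.6 MPa

Internal axial forces (sectioning from the free end, tension +): N_CD = 31.5 kN, N_BC = 53 kN, N_AB = 53 kN.
A_CD = 576.8 mm².
σ_CD = N_CD/A_CD = 31500/576.8 = 54.61 MPa.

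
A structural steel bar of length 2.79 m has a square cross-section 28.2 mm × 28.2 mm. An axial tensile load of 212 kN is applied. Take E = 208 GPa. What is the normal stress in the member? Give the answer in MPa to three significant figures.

267 MPa

A = 795.2 mm².
σ = N/A = 212000/795.2 = 266.6 MPa.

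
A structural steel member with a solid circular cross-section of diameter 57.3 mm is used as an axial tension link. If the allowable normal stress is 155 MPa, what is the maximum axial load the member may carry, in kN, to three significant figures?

A = 2579 mm².
P_max = σ_allow · A = 155 · 2579 = 399700 N = 399.7 kN.

400 kN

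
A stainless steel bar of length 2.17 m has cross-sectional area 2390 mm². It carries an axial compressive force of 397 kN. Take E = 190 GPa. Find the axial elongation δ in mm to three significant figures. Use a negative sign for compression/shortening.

-1.90 mm

δ_mech = NL/(AE) = -397000·2170/(2390·190000) = -1.897 mm.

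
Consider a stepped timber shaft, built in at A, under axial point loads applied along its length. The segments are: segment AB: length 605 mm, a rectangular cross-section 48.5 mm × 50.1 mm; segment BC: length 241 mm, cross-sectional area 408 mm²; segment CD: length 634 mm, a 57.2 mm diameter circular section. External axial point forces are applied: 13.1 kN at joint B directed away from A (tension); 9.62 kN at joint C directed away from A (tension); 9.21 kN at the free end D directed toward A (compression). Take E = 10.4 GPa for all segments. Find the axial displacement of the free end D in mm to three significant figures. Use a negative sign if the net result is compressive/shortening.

Internal axial forces (sectioning from the free end, tension +): N_CD = -9.21 kN, N_BC = 0.41 kN, N_AB = 13.51 kN.
A_AB = 2430 mm².
A_CD = 2570 mm².
δ_AB = 13510·605/(2430·10400) = 0.3234 mm
δ_BC = 410·241/(408·10400) = 0.02329 mm
δ_CD = -9210·634/(2570·10400) = -0.2185 mm
δ = Σδ_i = 0.1282 mm.

0.128 mm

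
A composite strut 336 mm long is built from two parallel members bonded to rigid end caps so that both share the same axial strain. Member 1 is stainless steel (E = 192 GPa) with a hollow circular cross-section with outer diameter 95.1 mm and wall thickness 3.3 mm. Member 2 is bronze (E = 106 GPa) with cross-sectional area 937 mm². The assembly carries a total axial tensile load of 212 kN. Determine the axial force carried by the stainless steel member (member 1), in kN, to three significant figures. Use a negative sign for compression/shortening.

A_1 = 951.7 mm².
Equal strain + equilibrium ⇒ each member carries load in proportion to AE: A₁E₁ = 182700000 N, A₂E₂ = 99320000 N, ΣAE = 282100000 N.
F₁ = P·A₁E₁/ΣAE = 212000·182700000/282100000 = 137300 N.

137 kN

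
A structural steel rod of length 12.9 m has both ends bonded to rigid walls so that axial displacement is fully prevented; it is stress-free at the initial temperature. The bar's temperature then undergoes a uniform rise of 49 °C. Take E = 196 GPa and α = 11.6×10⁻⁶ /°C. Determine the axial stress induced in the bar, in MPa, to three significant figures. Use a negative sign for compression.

Free thermal expansion αLΔT = 11.6e-6 · 12900 · 49 = 7.332 mm.
The walls impose strain ε = −(7.332)/12900 = -5.6840e-04; σ = Eε = 196000 · -5.6840e-04 = -111.4 MPa.

-111 MPa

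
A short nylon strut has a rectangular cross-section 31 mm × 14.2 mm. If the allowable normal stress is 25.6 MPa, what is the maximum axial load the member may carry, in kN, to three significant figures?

11.3 kN

A = 440.2 mm².
P_max = σ_allow · A = 25.6 · 440.2 = 11270 N = 11.27 kN.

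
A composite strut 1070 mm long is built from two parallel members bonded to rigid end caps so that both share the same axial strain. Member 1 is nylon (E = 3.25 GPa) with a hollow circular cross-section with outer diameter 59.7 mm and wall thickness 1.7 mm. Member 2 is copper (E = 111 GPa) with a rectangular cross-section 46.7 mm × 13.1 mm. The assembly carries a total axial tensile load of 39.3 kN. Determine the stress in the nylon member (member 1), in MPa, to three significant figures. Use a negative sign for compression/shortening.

1.85 MPa

A_1 = 309.8 mm².
A_2 = 611.8 mm².
Equal strain + equilibrium ⇒ each member carries load in proportion to AE: A₁E₁ = 1007000 N, A₂E₂ = 67910000 N, ΣAE = 68910000 N.
σ₁ = P·E₁/ΣAE = 39300·3250/68910000 = 1.853 MPa.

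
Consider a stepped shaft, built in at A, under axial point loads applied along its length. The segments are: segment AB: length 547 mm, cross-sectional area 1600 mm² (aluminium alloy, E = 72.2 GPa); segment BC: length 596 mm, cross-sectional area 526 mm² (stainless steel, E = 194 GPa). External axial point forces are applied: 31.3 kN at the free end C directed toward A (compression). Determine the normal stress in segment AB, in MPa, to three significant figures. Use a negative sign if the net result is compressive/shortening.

Internal axial forces (sectioning from the free end, tension +): N_BC = -31.3 kN, N_AB = -31.3 kN.
σ_AB = N_AB/A_AB = -31300/1600 = -19.56 MPa.

-19.6 MPa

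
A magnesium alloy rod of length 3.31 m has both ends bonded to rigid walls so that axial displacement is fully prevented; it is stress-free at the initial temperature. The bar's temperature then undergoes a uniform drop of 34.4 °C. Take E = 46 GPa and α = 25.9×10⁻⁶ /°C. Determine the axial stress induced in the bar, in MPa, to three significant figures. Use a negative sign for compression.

41.0 MPa

Free thermal expansion αLΔT = 25.9e-6 · 3310 · -34.4 = -2.949 mm.
The walls impose strain ε = −(-2.949)/3310 = 8.9096e-04; σ = Eε = 46000 · 8.9096e-04 = 40.98 MPa.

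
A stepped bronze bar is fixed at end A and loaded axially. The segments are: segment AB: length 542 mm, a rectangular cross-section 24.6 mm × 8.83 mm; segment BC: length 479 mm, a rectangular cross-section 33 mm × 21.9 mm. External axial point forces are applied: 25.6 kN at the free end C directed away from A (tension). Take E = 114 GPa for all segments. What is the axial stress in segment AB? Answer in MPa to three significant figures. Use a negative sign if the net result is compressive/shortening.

118 MPa

Internal axial forces (sectioning from the free end, tension +): N_BC = 25.6 kN, N_AB = 25.6 kN.
A_AB = 217.2 mm².
σ_AB = N_AB/A_AB = 25600/217.2 = 117.9 MPa.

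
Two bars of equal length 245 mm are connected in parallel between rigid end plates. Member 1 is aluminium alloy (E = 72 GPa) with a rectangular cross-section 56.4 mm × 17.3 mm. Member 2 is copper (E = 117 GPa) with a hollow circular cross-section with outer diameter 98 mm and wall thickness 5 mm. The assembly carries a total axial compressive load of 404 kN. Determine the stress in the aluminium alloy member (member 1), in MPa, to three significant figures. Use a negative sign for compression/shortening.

A_1 = 975.7 mm².
A_2 = 1461 mm².
Equal strain + equilibrium ⇒ each member carries load in proportion to AE: A₁E₁ = 70250000 N, A₂E₂ = 170900000 N, ΣAE = 241200000 N.
σ₁ = P·E₁/ΣAE = -404000·72000/241200000 = -120.6 MPa.

-121 MPa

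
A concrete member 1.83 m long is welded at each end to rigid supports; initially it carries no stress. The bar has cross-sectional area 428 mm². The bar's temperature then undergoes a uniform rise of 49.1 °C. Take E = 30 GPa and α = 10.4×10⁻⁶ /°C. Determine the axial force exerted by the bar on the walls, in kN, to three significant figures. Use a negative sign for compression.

-6.56 kN

Free thermal expansion αLΔT = 10.4e-6 · 1830 · 49.1 = 0.9345 mm.
The walls impose strain ε = −(0.9345)/1830 = -5.1064e-04; σ = Eε = 30000 · -5.1064e-04 = -15.32 MPa.
Wall reaction R = σ·A = -15.32·428 = -6557 N = -6.557 kN.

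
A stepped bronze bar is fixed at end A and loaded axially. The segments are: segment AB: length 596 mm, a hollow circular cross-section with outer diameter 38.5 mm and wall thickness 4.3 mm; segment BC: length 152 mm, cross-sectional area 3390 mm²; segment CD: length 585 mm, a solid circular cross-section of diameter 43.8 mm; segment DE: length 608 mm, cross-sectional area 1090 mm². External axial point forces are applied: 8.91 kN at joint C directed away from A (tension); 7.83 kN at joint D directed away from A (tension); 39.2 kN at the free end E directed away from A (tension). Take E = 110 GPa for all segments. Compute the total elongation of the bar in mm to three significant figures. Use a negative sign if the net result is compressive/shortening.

1.04 mm

Internal axial forces (sectioning from the free end, tension +): N_DE = 39.2 kN, N_CD = 47.03 kN, N_BC = 55.94 kN, N_AB = 55.94 kN.
A_AB = 462 mm².
A_CD = 1507 mm².
δ_AB = 55940·596/(462·110000) = 0.656 mm
δ_BC = 55940·152/(3390·110000) = 0.0228 mm
δ_CD = 47030·585/(1507·110000) = 0.166 mm
δ_DE = 39200·608/(1090·110000) = 0.1988 mm
δ = Σδ_i = 1.044 mm.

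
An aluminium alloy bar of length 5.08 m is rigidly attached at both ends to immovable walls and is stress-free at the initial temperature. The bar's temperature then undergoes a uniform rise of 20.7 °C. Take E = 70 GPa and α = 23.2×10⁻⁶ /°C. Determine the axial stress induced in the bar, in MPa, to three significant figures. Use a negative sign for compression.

-33.6 MPa

Free thermal expansion αLΔT = 23.2e-6 · 5080 · 20.7 = 2.44 mm.
The walls impose strain ε = −(2.44)/5080 = -4.8024e-04; σ = Eε = 70000 · -4.8024e-04 = -33.62 MPa.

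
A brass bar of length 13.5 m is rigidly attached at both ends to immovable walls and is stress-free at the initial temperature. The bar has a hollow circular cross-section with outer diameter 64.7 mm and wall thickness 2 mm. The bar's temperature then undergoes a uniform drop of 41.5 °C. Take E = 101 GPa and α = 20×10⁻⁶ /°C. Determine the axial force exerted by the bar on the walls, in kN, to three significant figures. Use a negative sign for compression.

Free thermal expansion αLΔT = 20e-6 · 13500 · -41.5 = -11.2 mm.
The walls impose strain ε = −(-11.2)/13500 = 8.3000e-04; σ = Eε = 101000 · 8.3000e-04 = 83.83 MPa.
Wall reaction R = σ·A = 83.83·394 = 33030 N = 33.03 kN.

33.0 kN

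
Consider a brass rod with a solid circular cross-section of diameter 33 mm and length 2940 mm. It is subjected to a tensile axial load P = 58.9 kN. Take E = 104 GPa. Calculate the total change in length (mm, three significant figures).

A = 855.3 mm².
δ_mech = NL/(AE) = 58900·2940/(855.3·104000) = 1.947 mm.

1.95 mm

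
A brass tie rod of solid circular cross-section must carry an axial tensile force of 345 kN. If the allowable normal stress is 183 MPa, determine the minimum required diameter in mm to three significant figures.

49.0 mm

Required area A ≥ P/σ_allow = 345000/183 = 1885 mm².
For a solid circular section, d ≥ √(4A/π) = 48.99 mm.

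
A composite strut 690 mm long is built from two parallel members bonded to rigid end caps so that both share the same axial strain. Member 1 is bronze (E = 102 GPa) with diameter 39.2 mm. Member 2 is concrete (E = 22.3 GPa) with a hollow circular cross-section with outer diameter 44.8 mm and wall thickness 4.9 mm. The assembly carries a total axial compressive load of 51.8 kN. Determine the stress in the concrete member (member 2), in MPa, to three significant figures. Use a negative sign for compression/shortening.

-8.44 MPa

A_1 = 1207 mm².
A_2 = 614.2 mm².
Equal strain + equilibrium ⇒ each member carries load in proportion to AE: A₁E₁ = 123100000 N, A₂E₂ = 13700000 N, ΣAE = 136800000 N.
σ₂ = P·E₂/ΣAE = -51800·22300/136800000 = -8.444 MPa.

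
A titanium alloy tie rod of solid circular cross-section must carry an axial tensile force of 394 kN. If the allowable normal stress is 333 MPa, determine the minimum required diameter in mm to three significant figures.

38.8 mm

Required area A ≥ P/σ_allow = 394000/333 = 1183 mm².
For a solid circular section, d ≥ √(4A/π) = 38.81 mm.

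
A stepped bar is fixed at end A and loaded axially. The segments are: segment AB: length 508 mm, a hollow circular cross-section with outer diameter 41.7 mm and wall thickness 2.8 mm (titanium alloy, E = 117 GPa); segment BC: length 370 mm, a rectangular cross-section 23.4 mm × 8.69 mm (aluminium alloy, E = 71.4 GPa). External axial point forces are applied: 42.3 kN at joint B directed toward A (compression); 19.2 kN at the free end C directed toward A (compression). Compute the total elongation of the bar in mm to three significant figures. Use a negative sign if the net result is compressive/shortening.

-1.27 mm

Internal axial forces (sectioning from the free end, tension +): N_BC = -19.2 kN, N_AB = -61.5 kN.
A_AB = 342.2 mm².
A_BC = 203.3 mm².
δ_AB = -61500·508/(342.2·117000) = -0.7804 mm
δ_BC = -19200·370/(203.3·71400) = -0.4893 mm
δ = Σδ_i = -1.27 mm.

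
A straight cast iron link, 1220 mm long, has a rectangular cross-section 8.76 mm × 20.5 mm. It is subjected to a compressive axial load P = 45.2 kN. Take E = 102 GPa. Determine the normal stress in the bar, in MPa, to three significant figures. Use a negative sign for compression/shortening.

-252 MPa

A = 179.6 mm².
σ = N/A = -45200/179.6 = -251.7 MPa.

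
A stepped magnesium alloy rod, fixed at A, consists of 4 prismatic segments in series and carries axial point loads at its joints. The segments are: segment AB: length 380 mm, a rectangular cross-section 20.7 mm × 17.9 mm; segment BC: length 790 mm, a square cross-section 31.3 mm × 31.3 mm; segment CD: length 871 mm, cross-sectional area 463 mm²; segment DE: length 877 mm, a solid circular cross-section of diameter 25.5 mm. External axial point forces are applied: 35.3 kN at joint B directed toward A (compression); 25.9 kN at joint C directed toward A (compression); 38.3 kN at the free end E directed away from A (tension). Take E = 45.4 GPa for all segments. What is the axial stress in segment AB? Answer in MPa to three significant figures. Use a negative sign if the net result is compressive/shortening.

-61.8 MPa

Internal axial forces (sectioning from the free end, tension +): N_DE = 38.3 kN, N_CD = 38.3 kN, N_BC = 12.4 kN, N_AB = -22.9 kN.
A_AB = 370.5 mm².
σ_AB = N_AB/A_AB = -22900/370.5 = -61.8 MPa.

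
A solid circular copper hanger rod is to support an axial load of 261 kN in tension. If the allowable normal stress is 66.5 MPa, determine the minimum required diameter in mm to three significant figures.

70.7 mm

Required area A ≥ P/σ_allow = 261000/66.5 = 3925 mm².
For a solid circular section, d ≥ √(4A/π) = 70.69 mm.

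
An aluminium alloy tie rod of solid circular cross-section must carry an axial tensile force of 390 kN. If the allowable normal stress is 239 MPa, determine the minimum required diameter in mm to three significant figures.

45.6 mm

Required area A ≥ P/σ_allow = 390000/239 = 1632 mm².
For a solid circular section, d ≥ √(4A/π) = 45.58 mm.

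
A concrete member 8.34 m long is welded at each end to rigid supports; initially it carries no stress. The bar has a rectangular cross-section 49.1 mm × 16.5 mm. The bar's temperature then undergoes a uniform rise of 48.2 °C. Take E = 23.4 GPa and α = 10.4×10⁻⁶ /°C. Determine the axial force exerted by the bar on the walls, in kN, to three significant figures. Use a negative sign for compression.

Free thermal expansion αLΔT = 10.4e-6 · 8340 · 48.2 = 4.181 mm.
The walls impose strain ε = −(4.181)/8340 = -5.0128e-04; σ = Eε = 23400 · -5.0128e-04 = -11.73 MPa.
Wall reaction R = σ·A = -11.73·810.1 = -9503 N = -9.503 kN.

-9.50 kN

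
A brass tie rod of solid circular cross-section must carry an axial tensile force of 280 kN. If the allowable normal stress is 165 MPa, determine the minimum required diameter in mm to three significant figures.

Required area A ≥ P/σ_allow = 280000/165 = 1697 mm².
For a solid circular section, d ≥ √(4A/π) = 46.48 mm.

46.5 mm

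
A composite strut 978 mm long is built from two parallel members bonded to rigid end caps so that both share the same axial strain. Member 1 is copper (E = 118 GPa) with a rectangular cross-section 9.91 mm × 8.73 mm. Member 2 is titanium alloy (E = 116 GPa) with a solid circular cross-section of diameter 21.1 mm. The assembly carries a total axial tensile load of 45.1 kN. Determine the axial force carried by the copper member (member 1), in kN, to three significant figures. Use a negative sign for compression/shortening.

9.07 kN

A_1 = 86.51 mm².
A_2 = 349.7 mm².
Equal strain + equilibrium ⇒ each member carries load in proportion to AE: A₁E₁ = 10210000 N, A₂E₂ = 40560000 N, ΣAE = 50770000 N.
F₁ = P·A₁E₁/ΣAE = 45100·10210000/50770000 = 9069 N.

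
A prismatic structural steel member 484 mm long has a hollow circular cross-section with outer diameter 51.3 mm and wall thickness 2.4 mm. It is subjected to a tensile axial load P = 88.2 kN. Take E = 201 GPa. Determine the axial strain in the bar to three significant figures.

0.00119

A = 368.7 mm².
σ = N/A = 239.2 MPa; ε = σ/E = 239.2/201000 = 1.190e-03.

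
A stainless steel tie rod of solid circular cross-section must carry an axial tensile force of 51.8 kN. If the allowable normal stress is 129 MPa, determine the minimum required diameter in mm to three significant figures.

Required area A ≥ P/σ_allow = 51800/129 = 401.6 mm².
For a solid circular section, d ≥ √(4A/π) = 22.61 mm.

22.6 mm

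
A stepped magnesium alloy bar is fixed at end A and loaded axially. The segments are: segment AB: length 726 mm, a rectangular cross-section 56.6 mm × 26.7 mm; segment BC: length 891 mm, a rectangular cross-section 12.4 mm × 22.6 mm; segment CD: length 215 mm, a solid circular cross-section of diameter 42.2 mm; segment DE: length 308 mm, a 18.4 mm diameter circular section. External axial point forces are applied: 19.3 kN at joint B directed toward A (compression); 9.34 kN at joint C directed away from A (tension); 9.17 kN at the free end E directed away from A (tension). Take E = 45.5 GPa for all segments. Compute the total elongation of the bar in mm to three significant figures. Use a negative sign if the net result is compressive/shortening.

1.55 mm

Internal axial forces (sectioning from the free end, tension +): N_DE = 9.17 kN, N_CD = 9.17 kN, N_BC = 18.51 kN, N_AB = -0.79 kN.
A_AB = 1511 mm².
A_BC = 280.2 mm².
A_CD = 1399 mm².
A_DE = 265.9 mm².
δ_AB = -790·726/(1511·45500) = -0.008341 mm
δ_BC = 18510·891/(280.2·45500) = 1.293 mm
δ_CD = 9170·215/(1399·45500) = 0.03098 mm
δ_DE = 9170·308/(265.9·45500) = 0.2334 mm
δ = Σδ_i = 1.55 mm.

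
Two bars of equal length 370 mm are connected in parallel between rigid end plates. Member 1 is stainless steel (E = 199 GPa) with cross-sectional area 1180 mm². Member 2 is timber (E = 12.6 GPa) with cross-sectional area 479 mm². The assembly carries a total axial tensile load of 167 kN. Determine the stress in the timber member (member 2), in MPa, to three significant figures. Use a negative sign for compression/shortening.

8.74 MPa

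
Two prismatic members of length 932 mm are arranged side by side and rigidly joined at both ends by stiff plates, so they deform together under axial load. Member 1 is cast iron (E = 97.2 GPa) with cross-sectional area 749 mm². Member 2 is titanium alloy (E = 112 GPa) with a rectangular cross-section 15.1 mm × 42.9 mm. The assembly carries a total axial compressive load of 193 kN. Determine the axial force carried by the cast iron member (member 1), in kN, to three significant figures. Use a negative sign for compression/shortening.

-96.7 kN

A_2 = 647.8 mm².
Equal strain + equilibrium ⇒ each member carries load in proportion to AE: A₁E₁ = 72800000 N, A₂E₂ = 72550000 N, ΣAE = 145400000 N.
F₁ = P·A₁E₁/ΣAE = -193000·72800000/145400000 = -96670 N.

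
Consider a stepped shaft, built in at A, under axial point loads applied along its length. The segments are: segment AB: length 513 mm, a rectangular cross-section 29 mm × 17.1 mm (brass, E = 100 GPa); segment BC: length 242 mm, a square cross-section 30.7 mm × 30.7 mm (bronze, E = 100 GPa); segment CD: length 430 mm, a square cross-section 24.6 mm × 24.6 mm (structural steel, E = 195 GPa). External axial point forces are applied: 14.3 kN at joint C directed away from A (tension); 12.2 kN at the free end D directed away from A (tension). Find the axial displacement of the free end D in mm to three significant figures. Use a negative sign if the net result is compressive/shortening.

Internal axial forces (sectioning from the free end, tension +): N_CD = 12.2 kN, N_BC = 26.5 kN, N_AB = 26.5 kN.
A_AB = 495.9 mm².
A_BC = 942.5 mm².
A_CD = 605.2 mm².
δ_AB = 26500·513/(495.9·100000) = 0.2741 mm
δ_BC = 26500·242/(942.5·100000) = 0.06804 mm
δ_CD = 12200·430/(605.2·195000) = 0.04446 mm
δ = Σδ_i = 0.3866 mm.

0.387 mm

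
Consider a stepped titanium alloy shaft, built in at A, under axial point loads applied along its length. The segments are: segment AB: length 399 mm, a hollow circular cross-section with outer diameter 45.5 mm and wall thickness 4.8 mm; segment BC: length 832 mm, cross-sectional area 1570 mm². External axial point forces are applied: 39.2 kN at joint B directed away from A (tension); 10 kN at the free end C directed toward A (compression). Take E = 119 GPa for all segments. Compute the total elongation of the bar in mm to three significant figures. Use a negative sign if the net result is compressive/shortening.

Internal axial forces (sectioning from the free end, tension +): N_BC = -10 kN, N_AB = 29.2 kN.
A_AB = 613.7 mm².
δ_AB = 29200·399/(613.7·119000) = 0.1595 mm
δ_BC = -10000·832/(1570·119000) = -0.04453 mm
δ = Σδ_i = 0.115 mm.

0.115 mm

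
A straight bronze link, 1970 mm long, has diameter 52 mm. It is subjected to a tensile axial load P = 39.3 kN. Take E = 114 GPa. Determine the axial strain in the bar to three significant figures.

A = 2124 mm².
σ = N/A = 18.51 MPa; ε = σ/E = 18.51/114000 = 1.623e-04.

1.62e-04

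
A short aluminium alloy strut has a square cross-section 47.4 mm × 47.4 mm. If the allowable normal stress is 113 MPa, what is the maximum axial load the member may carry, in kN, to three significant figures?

254 kN

A = 2247 mm².
P_max = σ_allow · A = 113 · 2247 = 253900 N = 253.9 kN.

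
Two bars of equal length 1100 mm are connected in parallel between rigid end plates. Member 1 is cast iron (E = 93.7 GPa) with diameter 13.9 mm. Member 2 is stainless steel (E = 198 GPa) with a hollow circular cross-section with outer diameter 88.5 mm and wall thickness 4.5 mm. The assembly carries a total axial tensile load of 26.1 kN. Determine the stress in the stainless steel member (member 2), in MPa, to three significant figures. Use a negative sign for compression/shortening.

A_1 = 151.7 mm².
A_2 = 1188 mm².
Equal strain + equilibrium ⇒ each member carries load in proportion to AE: A₁E₁ = 14220000 N, A₂E₂ = 235100000 N, ΣAE = 249300000 N.
σ₂ = P·E₂/ΣAE = 26100·198000/249300000 = 20.73 MPa.

20.7 MPa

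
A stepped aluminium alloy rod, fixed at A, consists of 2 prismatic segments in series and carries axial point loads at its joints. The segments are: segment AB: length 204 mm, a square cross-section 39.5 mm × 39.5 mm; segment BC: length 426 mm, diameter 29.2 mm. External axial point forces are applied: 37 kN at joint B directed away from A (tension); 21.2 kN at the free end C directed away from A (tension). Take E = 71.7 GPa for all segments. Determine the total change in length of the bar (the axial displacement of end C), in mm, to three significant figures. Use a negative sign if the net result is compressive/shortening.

Internal axial forces (sectioning from the free end, tension +): N_BC = 21.2 kN, N_AB = 58.2 kN.
A_AB = 1560 mm².
A_BC = 669.7 mm².
δ_AB = 58200·204/(1560·71700) = 0.1061 mm
δ_BC = 21200·426/(669.7·71700) = 0.1881 mm
δ = Σδ_i = 0.2942 mm.

0.294 mm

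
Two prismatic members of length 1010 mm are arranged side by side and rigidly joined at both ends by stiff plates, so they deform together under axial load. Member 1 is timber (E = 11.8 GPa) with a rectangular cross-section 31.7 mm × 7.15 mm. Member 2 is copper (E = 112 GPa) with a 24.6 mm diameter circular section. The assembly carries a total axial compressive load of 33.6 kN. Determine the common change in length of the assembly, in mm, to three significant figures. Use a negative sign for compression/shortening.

A_1 = 226.7 mm².
A_2 = 475.3 mm².
Equal strain + equilibrium ⇒ each member carries load in proportion to AE: A₁E₁ = 2675000 N, A₂E₂ = 53230000 N, ΣAE = 55910000 N.
δ = PL/ΣAE = -33600·1010/55910000 = -0.607 mm.

-0.607 mm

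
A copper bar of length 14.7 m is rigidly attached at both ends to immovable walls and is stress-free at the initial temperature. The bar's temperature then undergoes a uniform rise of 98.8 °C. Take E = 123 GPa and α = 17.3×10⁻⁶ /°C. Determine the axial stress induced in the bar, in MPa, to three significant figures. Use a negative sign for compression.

-210 MPa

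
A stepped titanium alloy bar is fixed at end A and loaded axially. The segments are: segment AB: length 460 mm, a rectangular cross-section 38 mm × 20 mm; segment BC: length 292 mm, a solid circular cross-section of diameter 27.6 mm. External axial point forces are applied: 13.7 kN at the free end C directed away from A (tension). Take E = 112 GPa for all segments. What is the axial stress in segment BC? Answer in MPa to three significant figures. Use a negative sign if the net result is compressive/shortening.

22.9 MPa

Internal axial forces (sectioning from the free end, tension +): N_BC = 13.7 kN, N_AB = 13.7 kN.
A_BC = 598.3 mm².
σ_BC = N_BC/A_BC = 13700/598.3 = 22.9 MPa.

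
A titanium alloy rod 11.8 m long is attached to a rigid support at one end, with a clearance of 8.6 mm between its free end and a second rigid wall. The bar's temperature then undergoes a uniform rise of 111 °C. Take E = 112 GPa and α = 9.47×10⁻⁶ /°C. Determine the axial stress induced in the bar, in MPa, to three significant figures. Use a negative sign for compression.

Free thermal expansion αLΔT = 9.47e-6 · 11800 · 111 = 12.4 mm.
The walls engage after the gap closes; constrained expansion = 12.4 − 8.6 = 3.804 mm.
The walls impose strain ε = −(3.804)/11800 = -3.2236e-04; σ = Eε = 112000 · -3.2236e-04 = -36.1 MPa.

-36.1 MPa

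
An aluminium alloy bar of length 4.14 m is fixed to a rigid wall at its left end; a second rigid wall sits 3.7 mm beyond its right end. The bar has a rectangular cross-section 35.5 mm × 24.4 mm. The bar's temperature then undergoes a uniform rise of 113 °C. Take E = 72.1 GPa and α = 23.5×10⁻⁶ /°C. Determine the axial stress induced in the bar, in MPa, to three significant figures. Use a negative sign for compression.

Free thermal expansion αLΔT = 23.5e-6 · 4140 · 113 = 10.99 mm.
The walls engage after the gap closes; constrained expansion = 10.99 − 3.7 = 7.294 mm.
The walls impose strain ε = −(7.294)/4140 = -1.7618e-03; σ = Eε = 72100 · -1.7618e-03 = -127 MPa.

-127 MPa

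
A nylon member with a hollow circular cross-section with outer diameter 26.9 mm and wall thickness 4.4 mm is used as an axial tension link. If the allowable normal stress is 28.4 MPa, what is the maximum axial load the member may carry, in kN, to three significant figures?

A = 311 mm².
P_max = σ_allow · A = 28.4 · 311 = 8833 N = 8.833 kN.

8.83 kN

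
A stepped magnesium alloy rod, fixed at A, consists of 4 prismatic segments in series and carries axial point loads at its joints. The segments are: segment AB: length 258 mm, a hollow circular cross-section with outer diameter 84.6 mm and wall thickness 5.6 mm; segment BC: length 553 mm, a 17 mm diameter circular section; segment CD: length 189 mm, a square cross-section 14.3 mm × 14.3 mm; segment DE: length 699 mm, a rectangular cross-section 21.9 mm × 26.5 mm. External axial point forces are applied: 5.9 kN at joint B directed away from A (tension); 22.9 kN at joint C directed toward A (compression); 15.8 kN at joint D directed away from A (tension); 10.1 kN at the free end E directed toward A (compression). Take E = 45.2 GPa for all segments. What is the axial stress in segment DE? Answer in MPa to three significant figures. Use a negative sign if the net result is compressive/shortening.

-17.4 MPa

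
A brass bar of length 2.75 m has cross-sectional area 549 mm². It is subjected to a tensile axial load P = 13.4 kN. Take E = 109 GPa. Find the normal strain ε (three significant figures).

σ = N/A = 24.41 MPa; ε = σ/E = 24.41/109000 = 2.239e-04.

2.24e-04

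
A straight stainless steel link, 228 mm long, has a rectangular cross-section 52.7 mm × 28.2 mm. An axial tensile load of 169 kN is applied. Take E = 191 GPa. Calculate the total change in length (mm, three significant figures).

A = 1486 mm².
δ_mech = NL/(AE) = 169000·228/(1486·191000) = 0.1357 mm.

0.136 mm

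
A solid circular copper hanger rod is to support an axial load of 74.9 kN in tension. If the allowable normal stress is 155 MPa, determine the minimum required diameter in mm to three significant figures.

24.8 mm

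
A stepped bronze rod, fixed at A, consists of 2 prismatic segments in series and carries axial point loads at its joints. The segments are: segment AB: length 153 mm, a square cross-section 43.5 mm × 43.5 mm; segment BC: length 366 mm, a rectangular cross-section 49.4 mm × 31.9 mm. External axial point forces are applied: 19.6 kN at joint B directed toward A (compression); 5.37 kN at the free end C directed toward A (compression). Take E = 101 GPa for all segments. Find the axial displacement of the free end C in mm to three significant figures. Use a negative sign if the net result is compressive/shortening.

Internal axial forces (sectioning from the free end, tension +): N_BC = -5.37 kN, N_AB = -24.97 kN.
A_AB = 1892 mm².
A_BC = 1576 mm².
δ_AB = -24970·153/(1892·101000) = -0.01999 mm
δ_BC = -5370·366/(1576·101000) = -0.01235 mm
δ = Σδ_i = -0.03234 mm.

-0.0323 mm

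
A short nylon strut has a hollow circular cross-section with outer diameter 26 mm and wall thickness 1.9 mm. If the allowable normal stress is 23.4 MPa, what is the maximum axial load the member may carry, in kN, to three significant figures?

A = 143.9 mm².
P_max = σ_allow · A = 23.4 · 143.9 = 3366 N = 3.366 kN.

3.37 kN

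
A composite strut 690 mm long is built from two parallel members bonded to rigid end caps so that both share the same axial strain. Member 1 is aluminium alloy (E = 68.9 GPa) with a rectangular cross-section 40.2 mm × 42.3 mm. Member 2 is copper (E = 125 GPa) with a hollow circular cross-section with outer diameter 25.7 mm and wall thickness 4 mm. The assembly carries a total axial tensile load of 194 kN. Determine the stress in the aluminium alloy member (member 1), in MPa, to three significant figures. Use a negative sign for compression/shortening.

A_1 = 1700 mm².
A_2 = 272.7 mm².
Equal strain + equilibrium ⇒ each member carries load in proportion to AE: A₁E₁ = 117200000 N, A₂E₂ = 34090000 N, ΣAE = 151200000 N.
σ₁ = P·E₁/ΣAE = 194000·68900/151200000 = 88.38 MPa.

88.4 MPa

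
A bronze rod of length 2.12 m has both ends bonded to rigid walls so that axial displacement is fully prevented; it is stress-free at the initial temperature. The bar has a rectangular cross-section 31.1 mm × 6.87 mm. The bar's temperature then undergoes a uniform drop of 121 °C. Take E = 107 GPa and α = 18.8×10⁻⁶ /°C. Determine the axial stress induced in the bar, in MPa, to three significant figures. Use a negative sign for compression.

243 MPa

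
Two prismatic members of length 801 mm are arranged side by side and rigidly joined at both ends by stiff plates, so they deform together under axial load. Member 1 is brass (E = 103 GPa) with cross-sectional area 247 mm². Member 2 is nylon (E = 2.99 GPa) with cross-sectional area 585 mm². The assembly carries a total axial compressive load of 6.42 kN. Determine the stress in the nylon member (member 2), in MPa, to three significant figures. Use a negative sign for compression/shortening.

-0.706 MPa

Equal strain + equilibrium ⇒ each member carries load in proportion to AE: A₁E₁ = 25440000 N, A₂E₂ = 1749000 N, ΣAE = 27190000 N.
σ₂ = P·E₂/ΣAE = -6420·2990/27190000 = -0.706 MPa.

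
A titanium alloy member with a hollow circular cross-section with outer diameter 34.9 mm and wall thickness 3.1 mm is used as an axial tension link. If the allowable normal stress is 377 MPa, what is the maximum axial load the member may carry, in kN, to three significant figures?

A = 309.7 mm².
P_max = σ_allow · A = 377 · 309.7 = 116800 N = 116.8 kN.

117 kN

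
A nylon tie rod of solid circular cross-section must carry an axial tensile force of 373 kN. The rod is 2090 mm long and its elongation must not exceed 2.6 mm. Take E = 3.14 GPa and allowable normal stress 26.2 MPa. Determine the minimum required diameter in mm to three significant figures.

Required area A ≥ P/σ_allow = 373000/26.2 = 14240 mm².
For a solid circular section, d ≥ √(4A/π) = 134.6 mm.
Elongation limit: A ≥ PL/(Eδ_allow) = 373000·2090/(3140·2.6) = 95490 mm² ⇒ d ≥ 348.7 mm.
The elongation limit governs.

349 mm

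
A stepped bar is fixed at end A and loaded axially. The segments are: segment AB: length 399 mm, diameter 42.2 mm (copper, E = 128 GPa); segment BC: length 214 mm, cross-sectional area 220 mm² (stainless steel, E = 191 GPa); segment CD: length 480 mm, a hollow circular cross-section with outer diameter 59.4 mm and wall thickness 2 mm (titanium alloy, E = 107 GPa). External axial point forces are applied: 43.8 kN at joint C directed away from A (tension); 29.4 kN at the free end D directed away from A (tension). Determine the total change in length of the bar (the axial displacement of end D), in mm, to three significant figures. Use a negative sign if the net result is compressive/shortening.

0.902 mm

Internal axial forces (sectioning from the free end, tension +): N_CD = 29.4 kN, N_BC = 73.2 kN, N_AB = 73.2 kN.
A_AB = 1399 mm².
A_CD = 360.7 mm².
δ_AB = 73200·399/(1399·128000) = 0.1631 mm
δ_BC = 73200·214/(220·191000) = 0.3728 mm
δ_CD = 29400·480/(360.7·107000) = 0.3657 mm
δ = Σδ_i = 0.9016 mm.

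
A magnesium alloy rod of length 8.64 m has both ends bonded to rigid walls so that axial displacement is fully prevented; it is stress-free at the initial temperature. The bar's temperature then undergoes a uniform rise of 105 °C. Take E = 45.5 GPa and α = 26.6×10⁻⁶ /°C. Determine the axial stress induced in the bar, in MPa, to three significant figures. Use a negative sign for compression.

Free thermal expansion αLΔT = 26.6e-6 · 8640 · 105 = 24.13 mm.
The walls impose strain ε = −(24.13)/8640 = -2.7930e-03; σ = Eε = 45500 · -2.7930e-03 = -127.1 MPa.

-127 MPa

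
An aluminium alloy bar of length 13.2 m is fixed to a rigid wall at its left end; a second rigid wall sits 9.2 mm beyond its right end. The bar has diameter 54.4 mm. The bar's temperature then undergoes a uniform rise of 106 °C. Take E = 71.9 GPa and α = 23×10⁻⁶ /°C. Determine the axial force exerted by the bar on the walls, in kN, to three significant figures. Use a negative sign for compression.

-291 kN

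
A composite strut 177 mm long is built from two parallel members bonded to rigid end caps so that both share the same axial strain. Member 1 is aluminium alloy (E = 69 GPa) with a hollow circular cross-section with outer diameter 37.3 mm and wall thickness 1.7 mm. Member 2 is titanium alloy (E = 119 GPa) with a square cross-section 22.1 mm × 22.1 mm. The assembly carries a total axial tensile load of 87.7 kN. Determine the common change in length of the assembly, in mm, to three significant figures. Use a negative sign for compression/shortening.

0.218 mm

A_1 = 190.1 mm².
A_2 = 488.4 mm².
Equal strain + equilibrium ⇒ each member carries load in proportion to AE: A₁E₁ = 13120000 N, A₂E₂ = 58120000 N, ΣAE = 71240000 N.
δ = PL/ΣAE = 87700·177/71240000 = 0.2179 mm.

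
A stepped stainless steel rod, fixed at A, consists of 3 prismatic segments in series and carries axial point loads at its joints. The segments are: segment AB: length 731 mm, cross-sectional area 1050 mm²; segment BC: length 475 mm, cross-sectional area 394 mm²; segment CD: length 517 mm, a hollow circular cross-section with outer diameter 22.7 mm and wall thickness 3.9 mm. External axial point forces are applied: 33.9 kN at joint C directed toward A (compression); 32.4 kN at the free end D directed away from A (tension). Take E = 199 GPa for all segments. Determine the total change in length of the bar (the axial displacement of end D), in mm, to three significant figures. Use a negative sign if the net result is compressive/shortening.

0.351 mm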